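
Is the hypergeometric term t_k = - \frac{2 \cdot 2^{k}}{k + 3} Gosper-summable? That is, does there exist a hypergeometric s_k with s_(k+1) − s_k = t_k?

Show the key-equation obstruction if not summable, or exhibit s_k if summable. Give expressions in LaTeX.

No — key equation has no polynomial f.

Compute t_(k+1)/t_k: get 2*(k + 3)/(k + 4).
Normal form (A,B,C) = (2*k + 6, k + 4, 1).
Set up (2*k + 6)·f(k+1) − (k + 3)·f(k) − (1) = 0.
From deg A=1, deg B=1, deg C=0: d=-1.
d = -1 < 0 ⇒ no nonzero polynomial f; not summable.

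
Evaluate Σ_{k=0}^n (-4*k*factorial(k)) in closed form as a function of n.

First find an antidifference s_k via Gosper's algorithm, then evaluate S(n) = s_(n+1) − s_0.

Compute t_(k+1)/t_k: get (k + 1)**2/k.
Take A(k)=k + 1, B(k)=1, C(k)=k.
f must satisfy (k + 1)·f(k+1) − (1)·f(k) = k.
Bound: deg f ≤ 0.
A polynomial solution: f(k) = 1.
R(k) = B(k−1)·f(k)/C(k) = 1/k; s_k = R·t_k = -4*factorial(k).
Check: Δs_k = -4*k*factorial(k). ✓
Telescope: S(n) = s_(n+1) − s_(0) = -4*factorial(n + 1) − (-4) = 4 - 4*factorial(n + 1).

S(n) = 4 - 4*factorial(n + 1)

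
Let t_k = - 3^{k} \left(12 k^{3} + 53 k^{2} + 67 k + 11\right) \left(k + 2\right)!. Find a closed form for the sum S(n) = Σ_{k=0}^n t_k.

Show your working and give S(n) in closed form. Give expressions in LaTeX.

S(n) = - 12 \cdot 3^{n} n^{2} \left(n + 3\right)! - 21 \cdot 3^{n} n \left(n + 3\right)! - 3 \cdot 3^{n} \left(n + 3\right)! - 4

Compute t_(k+1)/t_k: get 3*(12*k**4 + 125*k**3 + 476*k**2 + 770*k + 429)/(12*k**3 + 53*k**2 + 67*k + 11).
A = 3*k + 9, B = 1, C = k**3 + 53*k**2/12 + 67*k/12 + 11/12.
Need (3*k + 9)·f(k+1) − (1)·f(k) = k**3 + 53*k**2/12 + 67*k/12 + 11/12.
From deg A=1, deg B=0, deg C=3: d=2.
Solve for f: f(k) = (4*k**2 - k - 2)/12 (degree 2 ≤ 2).
Get s_k = R·t_k = 3**k*(-4*k**2 + k + 2)*factorial(k + 2) with R(k) = B(k−1)f(k)/C(k) = (4*k**2 - k - 2)/(12*k**3 + 53*k**2 + 67*k + 11).
s_(k+1) − s_k = -3**k*(12*k**3 + 53*k**2 + 67*k + 11)*factorial(k + 2) = t_k.
Evaluate: s_(n+1) = -3**(n + 1)*(4*n**2 + 7*n + 1)*factorial(n + 3); subtract s_(0) = 4 ⇒ S(n) = -12*3**n*n**2*factorial(n + 3) - 21*3**n*n*factorial(n + 3) - 3*3**n*factorial(n + 3) - 4.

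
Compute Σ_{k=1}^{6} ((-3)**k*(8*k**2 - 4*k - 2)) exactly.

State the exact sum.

Σ = 155280

Ratio r(k) = 3*(-2*k + 4*(k + 1)**2 - 3)/(-4*k**2 + 2*k + 1).
So A=-3 and B=1, with C=k**2 - k/2 - 1/4.
Key eq: (-3)·f(k+1) = (1)·f(k) + (k**2 - k/2 - 1/4).
Bound: deg f ≤ 2.
Solve for f: f(k) = -(2*k**2 - 4*k + 1)/8 (degree 2 ≤ 2).
So s_k = (B(k−1)f/C)·t_k = (-(2*k**2 - 4*k + 1)/(2*(4*k**2 - 2*k - 1)))·t_k = (-3)**k*(-2*k**2 + 4*k - 1).
Δs = (-3)**k*(8*k**2 - 4*k - 2), as required.
Sum = s_(7) − s_(1); s_(7) = 155277, s_(1) = -3 ⇒ 155280.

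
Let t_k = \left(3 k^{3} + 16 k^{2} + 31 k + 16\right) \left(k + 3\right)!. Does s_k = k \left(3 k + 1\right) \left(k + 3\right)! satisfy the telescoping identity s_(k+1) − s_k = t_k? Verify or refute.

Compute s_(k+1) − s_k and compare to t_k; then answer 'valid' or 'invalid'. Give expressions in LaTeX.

valid; difference matches t_k

s_(k+1) = (k + 1)*(3*k + 4)*factorial(k + 4)
s_(k+1) − s_k = (3*k**3 + 16*k**2 + 31*k + 16)*factorial(k + 3)
(s_(k+1) − s_k) − t_k = 0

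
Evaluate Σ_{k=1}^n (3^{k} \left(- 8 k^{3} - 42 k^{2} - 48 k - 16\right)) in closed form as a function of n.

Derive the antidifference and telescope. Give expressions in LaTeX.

Ratio r(k) = 3*(4*k**3 + 33*k**2 + 78*k + 57)/(4*k**3 + 21*k**2 + 24*k + 8).
Normal form (A,B,C) = (3, 1, k**3 + 21*k**2/4 + 6*k + 2).
Solve (3)·f(k+1) − (1)·f(k) = k**3 + 21*k**2/4 + 6*k + 2.
deg f ≤ 3 (via 0,0,3).
Match coefficients ⇒ f(k) = (4*k**3 + 3*k**2 - 3*k + 2)/8.
Certificate R = B(k−1)f/C = (4*k**3 + 3*k**2 - 3*k + 2)/(2*(4*k**3 + 21*k**2 + 24*k + 8)) gives s_k = 3**k*(-4*k**3 - 3*k**2 + 3*k - 2).
Δs = 3**k*(-8*k**3 - 42*k**2 - 48*k - 16), as required.
Evaluate: s_(n+1) = 3**(n + 1)*(-4*n**3 - 15*n**2 - 15*n - 6); subtract s_(1) = -18 ⇒ S(n) = -12*3**n*n**3 - 45*3**n*n**2 - 45*3**n*n - 18*3**n + 18.

S(n) = - 12 \cdot 3^{n} n^{3} - 45 \cdot 3^{n} n^{2} - 45 \cdot 3^{n} n - 18 \cdot 3^{n} + 18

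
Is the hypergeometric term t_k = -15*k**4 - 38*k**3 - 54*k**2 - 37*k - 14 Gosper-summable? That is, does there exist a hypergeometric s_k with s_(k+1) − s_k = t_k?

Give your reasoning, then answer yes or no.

Yes. s_k = k*(-3*k**4 - 2*k**3 - 4*k**2 - k - 4).

The ratio is (15*k**4 + 98*k**3 + 258*k**2 + 319*k + 158)/(15*k**4 + 38*k**3 + 54*k**2 + 37*k + 14).
So A=1 and B=1, with C=k**4 + 38*k**3/15 + 18*k**2/5 + 37*k/15 + 14/15.
Set up (1)·f(k+1) − (1)·f(k) − (k**4 + 38*k**3/15 + 18*k**2/5 + 37*k/15 + 14/15) = 0.
d = 5 from the (0,0,4) case.
Solve for f: f(k) = k*(3*k**4 + 2*k**3 + 4*k**2 + k + 4)/15 (degree 5 ≤ 5).
Certificate R = B(k−1)f/C = k*(3*k**4 + 2*k**3 + 4*k**2 + k + 4)/(15*k**4 + 38*k**3 + 54*k**2 + 37*k + 14) gives s_k = k*(-3*k**4 - 2*k**3 - 4*k**2 - k - 4).
Verify: -15*k**4 - 38*k**3 - 54*k**2 - 37*k - 14 matches t_k.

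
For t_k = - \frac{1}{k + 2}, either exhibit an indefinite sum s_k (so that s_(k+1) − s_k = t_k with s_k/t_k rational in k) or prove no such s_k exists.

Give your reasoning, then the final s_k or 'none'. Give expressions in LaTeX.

Compute t_(k+1)/t_k: get (k + 2)/(k + 3).
Factor: A=k + 2; B=k + 3; C=1.
Need (k + 2)·f(k+1) − (k + 2)·f(k) = 1.
Degrees (1,1,0) ⇒ d ≤ 0.
Put f(k) = c0: A·f(k+1) − B(k−1)·f(k) − C = -1; need -1 = 0 — inconsistent ⇒ no f, not summable.

no hypergeometric antidifference exists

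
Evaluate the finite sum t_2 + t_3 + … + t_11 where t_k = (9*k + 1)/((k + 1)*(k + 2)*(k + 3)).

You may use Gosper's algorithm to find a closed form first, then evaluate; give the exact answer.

Σ = 1415/1092

Step 1: r(k) = (k + 1)*(9*k + 10)/((k + 4)*(9*k + 1)).
Gosper form: A/B · C(k+1)/C(k) with A=k + 1, B=k + 4, C=k + 1/9.
Set up (k + 1)·f(k+1) − (k + 3)·f(k) − (k + 1/9) = 0.
d = 2 from the (1,1,1) case.
Match coefficients ⇒ f(k) = k*(5*k - 3)/18.
Certificate R = B(k−1)f/C = k*(k + 3)*(5*k - 3)/(2*(9*k + 1)) gives s_k = k*(5*k - 3)/(2*(k + 1)*(k + 2)).
Δs = (9*k + 1)/(k**3 + 6*k**2 + 11*k + 6), as required.
Σ_(k=2)^(11) t_k = s_(12) − s_(2) = 171/91 − (7/12) = 1415/1092.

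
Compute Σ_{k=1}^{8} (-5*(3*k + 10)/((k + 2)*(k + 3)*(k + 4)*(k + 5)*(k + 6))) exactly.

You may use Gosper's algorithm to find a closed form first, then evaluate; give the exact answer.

Σ = -478/9009

t_(k+1)/t_k = (k + 2)*(3*k + 13)/((k + 7)*(3*k + 10)).
Take A(k)=k + 2, B(k)=k + 7, C(k)=k + 10/3.
Set up (k + 2)·f(k+1) − (k + 6)·f(k) − (k + 10/3) = 0.
deg f ≤ 4 (via 1,1,1).
Match coefficients ⇒ f(k) = k*(k + 3)*(k**2 + 11*k + 38)/120.
Get s_k = R·t_k = k*(-k**2 - 11*k - 38)/(8*(k**3 + 11*k**2 + 38*k + 40)) with R(k) = B(k−1)f(k)/C(k) = k*(k + 3)*(k + 6)*(k**2 + 11*k + 38)/(40*(3*k + 10)).
Δs = 5*(-3*k - 10)/(k**5 + 20*k**4 + 155*k**3 + 580*k**2 + 1044*k + 720), as required.
Evaluate s at k=9 and k=1: -981/8008 and -5/72; difference -478/9009.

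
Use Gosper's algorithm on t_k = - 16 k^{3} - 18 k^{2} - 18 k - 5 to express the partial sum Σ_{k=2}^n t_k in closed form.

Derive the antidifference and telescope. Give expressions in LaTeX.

Compute t_(k+1)/t_k: get (16*k**3 + 66*k**2 + 102*k + 57)/(16*k**3 + 18*k**2 + 18*k + 5).
Factor: A=1; B=1; C=k**3 + 9*k**2/8 + 9*k/8 + 5/16.
Solve (1)·f(k+1) − (1)·f(k) = k**3 + 9*k**2/8 + 9*k/8 + 5/16.
From deg A=0, deg B=0, deg C=3: d=4.
Solve for f: f(k) = k*(4*k**3 - 2*k**2 + 4*k - 1)/16 (degree 4 ≤ 4).
R(k) = B(k−1)·f(k)/C(k) = k*(4*k**3 - 2*k**2 + 4*k - 1)/(16*k**3 + 18*k**2 + 18*k + 5); s_k = R·t_k = k*(-4*k**3 + 2*k**2 - 4*k + 1).
Δs = -16*k**3 - 18*k**2 - 18*k - 5, as required.
Σ_(k=2)^n t_k = s_(n+1) − s_(2) = (-4*n**4 - 14*n**3 - 22*n**2 - 17*n - 5) − (-62), i.e. -4*n**4 - 14*n**3 - 22*n**2 - 17*n + 57.

S(n) = - 4 n^{4} - 14 n^{3} - 22 n^{2} - 17 n + 57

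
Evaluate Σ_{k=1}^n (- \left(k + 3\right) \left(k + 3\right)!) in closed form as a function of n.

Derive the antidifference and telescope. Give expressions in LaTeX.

S(n) = 24 - \left(n + 4\right)!

t_(k+1)/t_k = (k + 4)**2/(k + 3).
Take A(k)=k + 4, B(k)=1, C(k)=k + 3.
f must satisfy (k + 4)·f(k+1) − (1)·f(k) = k + 3.
From deg A=1, deg B=0, deg C=1: d=0.
Solve for f: f(k) = 1 (degree 0 ≤ 0).
Get s_k = R·t_k = -factorial(k + 3) with R(k) = B(k−1)f(k)/C(k) = 1/(k + 3).
s_(k+1) − s_k = -(k + 3)*factorial(k + 3) = t_k.
Telescope: S(n) = s_(n+1) − s_(1) = -factorial(n + 4) − (-24) = 24 - factorial(n + 4).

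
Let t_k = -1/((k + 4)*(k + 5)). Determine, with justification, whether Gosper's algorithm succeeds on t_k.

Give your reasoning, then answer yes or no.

Compute t_(k+1)/t_k: get (k + 4)/(k + 6).
So A=k + 4 and B=k + 6, with C=1.
Need (k + 4)·f(k+1) − (k + 5)·f(k) = 1.
Degrees (1,1,0) ⇒ d ≤ 1.
Match coefficients ⇒ f(k) = k/4.
Certificate R = B(k−1)f/C = k*(k + 5)/4 gives s_k = -k/(4*k + 16).
s_(k+1) − s_k = -1/(k**2 + 9*k + 20) = t_k.

Yes. s_k = -k/(4*k + 16).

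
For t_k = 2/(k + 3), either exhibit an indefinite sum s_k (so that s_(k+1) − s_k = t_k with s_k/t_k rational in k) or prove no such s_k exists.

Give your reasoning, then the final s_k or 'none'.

none — t_k is not Gosper-summable

The ratio is (k + 3)/(k + 4).
Gosper form: A/B · C(k+1)/C(k) with A=k + 3, B=k + 4, C=1.
Need (k + 3)·f(k+1) − (k + 3)·f(k) = 1.
d = 0 from the (1,1,0) case.
Put f(k) = c0: A·f(k+1) − B(k−1)·f(k) − C = -1; need -1 = 0 — inconsistent ⇒ no f, not summable.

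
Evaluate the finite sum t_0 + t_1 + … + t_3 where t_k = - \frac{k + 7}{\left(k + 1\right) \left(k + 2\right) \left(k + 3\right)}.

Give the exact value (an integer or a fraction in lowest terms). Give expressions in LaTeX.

r(k) = (k + 1)*(k + 8)/((k + 4)*(k + 7)) after simplifying.
Gosper form: A/B · C(k+1)/C(k) with A=k + 1, B=k + 4, C=k + 7.
Key eq: (k + 1)·f(k+1) = (k + 3)·f(k) + (k + 7).
Bound: deg f ≤ 2.
Match coefficients ⇒ f(k) = k*(2*k + 5).
R(k) = B(k−1)·f(k)/C(k) = k*(k + 3)*(2*k + 5)/(k + 7); s_k = R·t_k = k*(-2*k - 5)/((k + 1)*(k + 2)).
s_(k+1) − s_k = (-k - 7)/(k**3 + 6*k**2 + 11*k + 6) = t_k.
Evaluate s at k=4 and k=0: -26/15 and 0; difference -26/15.

Σ = -26/15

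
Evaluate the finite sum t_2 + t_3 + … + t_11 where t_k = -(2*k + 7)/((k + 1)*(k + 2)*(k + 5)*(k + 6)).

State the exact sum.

Σ = -200/4641

r(k) = (k + 1)*(k + 5)*(2*k + 9)/((k + 3)*(k + 7)*(2*k + 7)) after simplifying.
A = k + 1, B = k + 7, C = k**3 + 21*k**2/2 + 73*k/2 + 42.
Set up (k + 1)·f(k+1) − (k + 6)·f(k) − (k**3 + 21*k**2/2 + 73*k/2 + 42) = 0.
Degrees (1,1,3) ⇒ d ≤ 5.
A polynomial solution: f(k) = k*(k + 2)*(k + 3)*(k + 4)*(k + 6)/10.
Get s_k = R·t_k = k*(-k - 6)/(5*(k**2 + 6*k + 5)) with R(k) = B(k−1)f(k)/C(k) = k*(k + 2)*(k + 6)**2/(5*(2*k + 7)).
Verify: (-2*k - 7)/(k**4 + 14*k**3 + 65*k**2 + 112*k + 60) matches t_k.
Sum = s_(12) − s_(2); s_(12) = -216/1105, s_(2) = -16/105 ⇒ -200/4641.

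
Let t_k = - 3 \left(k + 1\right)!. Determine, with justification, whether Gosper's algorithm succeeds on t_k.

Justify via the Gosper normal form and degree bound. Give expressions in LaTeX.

The ratio is k + 2.
Take A(k)=k + 2, B(k)=1, C(k)=1.
Need (k + 2)·f(k+1) − (1)·f(k) = 1.
From deg A=1, deg B=0, deg C=0: d=-1.
Bound -1 < 0, so the key equation has no polynomial solution.

No; the degree bound rules out any f.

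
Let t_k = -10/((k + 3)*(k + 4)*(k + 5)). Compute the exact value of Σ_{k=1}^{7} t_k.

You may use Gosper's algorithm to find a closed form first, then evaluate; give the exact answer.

r(k) = (k + 3)/(k + 6) after simplifying.
A = k + 3, B = k + 6, C = 1.
f must satisfy (k + 3)·f(k+1) − (k + 5)·f(k) = 1.
deg f ≤ 2 (via 1,1,0).
Match coefficients ⇒ f(k) = k*(k + 7)/24.
Certificate R = B(k−1)f/C = k*(k + 5)*(k + 7)/24 gives s_k = 5*k*(-k - 7)/(12*(k + 3)*(k + 4)).
Δs = -10/(k**3 + 12*k**2 + 47*k + 60), as required.
Σ_(k=1)^(7) t_k = s_(8) − s_(1) = -25/66 − (-1/6) = -7/33.

Σ = -7/33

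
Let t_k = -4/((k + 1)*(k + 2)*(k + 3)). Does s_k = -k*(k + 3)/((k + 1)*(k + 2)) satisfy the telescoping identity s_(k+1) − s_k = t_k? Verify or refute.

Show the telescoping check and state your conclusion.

s_(k+1) = -(k + 1)*(k + 4)/((k + 2)*(k + 3))
s_(k+1) − s_k = -4/(k**3 + 6*k**2 + 11*k + 6)
(s_(k+1) − s_k) − t_k = 0

Valid: the claim telescopes to t_k.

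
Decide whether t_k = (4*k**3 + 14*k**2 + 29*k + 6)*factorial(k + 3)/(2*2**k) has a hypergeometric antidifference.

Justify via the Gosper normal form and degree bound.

Yes. s_k = (4*k**2 - 2*k - 1)*factorial(k + 3)/2**k.

The ratio is (4*k**4 + 42*k**3 + 173*k**2 + 329*k + 212)/(2*(4*k**3 + 14*k**2 + 29*k + 6)).
Gosper form: A/B · C(k+1)/C(k) with A=k/2 + 2, B=1, C=k**3 + 7*k**2/2 + 29*k/4 + 3/2.
Solve (k/2 + 2)·f(k+1) − (1)·f(k) = k**3 + 7*k**2/2 + 29*k/4 + 3/2.
d = 2 from the (1,0,3) case.
Solve for f: f(k) = (4*k**2 - 2*k - 1)/2 (degree 2 ≤ 2).
R(k) = B(k−1)·f(k)/C(k) = 2*(4*k**2 - 2*k - 1)/(4*k**3 + 14*k**2 + 29*k + 6); s_k = R·t_k = (4*k**2 - 2*k - 1)*factorial(k + 3)/2**k.
Δs = (4*k**3 + 14*k**2 + 29*k + 6)*factorial(k + 3)/(2*2**k), as required.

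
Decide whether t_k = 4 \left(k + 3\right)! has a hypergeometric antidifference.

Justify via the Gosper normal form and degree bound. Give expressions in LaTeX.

No — negative degree bound, so no certificate f.

r(k) = k + 4 after simplifying.
Gosper form: A/B · C(k+1)/C(k) with A=k + 4, B=1, C=1.
f must satisfy (k + 4)·f(k+1) − (1)·f(k) = 1.
Degrees (1,0,0) ⇒ d ≤ -1.
Bound -1 < 0, so the key equation has no polynomial solution.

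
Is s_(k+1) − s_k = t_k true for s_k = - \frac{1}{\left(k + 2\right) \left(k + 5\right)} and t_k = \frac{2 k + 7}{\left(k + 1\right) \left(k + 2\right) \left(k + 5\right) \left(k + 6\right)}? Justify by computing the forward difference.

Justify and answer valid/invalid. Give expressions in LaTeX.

Invalid: residual \frac{- 3 k - 13}{k^{5} + 17 k^{4} + 107 k^{3} + 307 k^{2} + 396 k + 180} ≠ 0.

s_(k+1) = -1/((k + 3)*(k + 6))
s_(k+1) − s_k = 2*(k + 4)/(k**4 + 16*k**3 + 91*k**2 + 216*k + 180)
(s_(k+1) − s_k) − t_k = (-3*k - 13)/(k**5 + 17*k**4 + 107*k**3 + 307*k**2 + 396*k + 180)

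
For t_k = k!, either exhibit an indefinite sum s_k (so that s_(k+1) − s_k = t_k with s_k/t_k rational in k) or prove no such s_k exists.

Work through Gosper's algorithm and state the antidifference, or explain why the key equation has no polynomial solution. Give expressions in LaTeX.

none (Gosper's algorithm certifies no s_k)

Ratio r(k) = k + 1.
Normal form (A,B,C) = (k + 1, 1, 1).
Key eq: (k + 1)·f(k+1) = (1)·f(k) + (1).
Bound: deg f ≤ -1.
Bound -1 < 0, so the key equation has no polynomial solution.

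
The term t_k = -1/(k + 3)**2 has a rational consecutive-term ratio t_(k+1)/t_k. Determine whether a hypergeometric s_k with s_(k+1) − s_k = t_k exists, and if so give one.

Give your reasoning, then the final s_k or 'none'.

Ratio r(k) = (k + 3)**2/(k + 4)**2.
Normal form (A,B,C) = (k**2 + 6*k + 9, k**2 + 8*k + 16, 1).
f must satisfy (k**2 + 6*k + 9)·f(k+1) − (k**2 + 6*k + 9)·f(k) = 1.
Bound: deg f ≤ 0.
Generic f = c0 gives residual -1; -1 = 0 cannot hold, so t_k is not Gosper-summable.

no hypergeometric antidifference exists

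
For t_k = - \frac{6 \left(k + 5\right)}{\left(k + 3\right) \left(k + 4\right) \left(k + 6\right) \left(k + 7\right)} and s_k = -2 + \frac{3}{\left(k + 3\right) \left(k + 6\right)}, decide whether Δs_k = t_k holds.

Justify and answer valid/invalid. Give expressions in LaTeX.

s_(k+1) = -2 + 3/((k + 4)*(k + 7))
s_(k+1) − s_k = 6*(-k - 5)/(k**4 + 20*k**3 + 145*k**2 + 450*k + 504)
(s_(k+1) − s_k) − t_k = 0

valid; difference matches t_k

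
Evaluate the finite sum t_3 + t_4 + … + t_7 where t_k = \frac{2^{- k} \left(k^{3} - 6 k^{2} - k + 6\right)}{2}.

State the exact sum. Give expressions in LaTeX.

Σ = -21/8

Compute t_(k+1)/t_k: get k*(k**2 - 3*k - 10)/(2*(k**3 - 6*k**2 - k + 6)).
A = 1/2, B = 1, C = k**3 - 6*k**2 - k + 6.
f must satisfy (1/2)·f(k+1) − (1)·f(k) = k**3 - 6*k**2 - k + 6.
Bound: deg f ≤ 3.
Match coefficients ⇒ f(k) = -2*k*(k - 4)*(k + 1).
Get s_k = R·t_k = k*(-k**2 + 3*k + 4)/2**k with R(k) = B(k−1)f(k)/C(k) = -2*k*(k - 4)/((k - 6)*(k - 1)).
Verify: (k**3 - 6*k**2 - k + 6)/(2*2**k) matches t_k.
Σ_(k=3)^(7) t_k = s_(8) − s_(3) = -9/8 − (3/2) = -21/8.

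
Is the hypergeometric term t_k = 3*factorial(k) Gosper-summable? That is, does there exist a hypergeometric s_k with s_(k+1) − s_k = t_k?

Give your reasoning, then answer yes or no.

No — t_k has no hypergeometric antidifference.

The ratio is k + 1.
Gosper form: A/B · C(k+1)/C(k) with A=k + 1, B=1, C=1.
f must satisfy (k + 1)·f(k+1) − (1)·f(k) = 1.
From deg A=1, deg B=0, deg C=0: d=-1.
d = -1 < 0 ⇒ no nonzero polynomial f; not summable.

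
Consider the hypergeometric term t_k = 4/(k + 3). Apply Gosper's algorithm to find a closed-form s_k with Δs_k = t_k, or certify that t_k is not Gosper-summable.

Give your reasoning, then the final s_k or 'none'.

Step 1: r(k) = (k + 3)/(k + 4).
So A=k + 3 and B=k + 4, with C=1.
Key eq: (k + 3)·f(k+1) = (k + 3)·f(k) + (1).
Degrees (1,1,0) ⇒ d ≤ 0.
Put f(k) = c0: A·f(k+1) − B(k−1)·f(k) − C = -1; need -1 = 0 — inconsistent ⇒ no f, not summable.

not Gosper-summable; s_k does not exist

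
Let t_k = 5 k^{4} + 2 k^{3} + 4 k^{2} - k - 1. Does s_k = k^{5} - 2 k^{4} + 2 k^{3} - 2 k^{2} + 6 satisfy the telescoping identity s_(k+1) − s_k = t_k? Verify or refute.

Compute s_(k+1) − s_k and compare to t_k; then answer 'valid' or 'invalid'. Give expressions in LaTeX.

s_(k+1) = k**5 + 3*k**4 + 4*k**3 + 2*k**2 - k + 5
s_(k+1) − s_k = 5*k**4 + 2*k**3 + 4*k**2 - k - 1
(s_(k+1) − s_k) − t_k = 0

valid (s_(k+1) − s_k reduces to t_k)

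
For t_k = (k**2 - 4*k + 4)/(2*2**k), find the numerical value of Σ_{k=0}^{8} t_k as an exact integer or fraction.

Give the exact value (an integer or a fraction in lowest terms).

Σ = 735/256

The ratio is (-4*k + (k + 1)**2)/(2*(k**2 - 4*k + 4)).
Factor: A=1/2; B=1; C=k**2 - 4*k + 4.
Set up (1/2)·f(k+1) − (1)·f(k) − (k**2 - 4*k + 4) = 0.
From deg A=0, deg B=0, deg C=2: d=2.
A polynomial solution: f(k) = -2*(k**2 - 2*k + 3).
R(k) = B(k−1)·f(k)/C(k) = -2*(k**2 - 2*k + 3)/(k - 2)**2; s_k = R·t_k = (-k**2 + 2*k - 3)/2**k.
Δs = (k**2 - 4*k + 4)/(2*2**k), as required.
Σ_(k=0)^(8) t_k = s_(9) − s_(0) = -33/256 − (-3) = 735/256.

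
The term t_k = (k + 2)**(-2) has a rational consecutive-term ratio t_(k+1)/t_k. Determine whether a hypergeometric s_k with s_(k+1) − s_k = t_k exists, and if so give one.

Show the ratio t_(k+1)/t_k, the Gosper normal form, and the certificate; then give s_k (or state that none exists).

r(k) = (k + 2)**2/(k + 3)**2 after simplifying.
Normal form (A,B,C) = (k**2 + 4*k + 4, k**2 + 6*k + 9, 1).
Key eq: (k**2 + 4*k + 4)·f(k+1) = (k**2 + 4*k + 4)·f(k) + (1).
deg f ≤ 0 (via 2,2,0).
Put f(k) = c0: A·f(k+1) − B(k−1)·f(k) − C = -1; need -1 = 0 — inconsistent ⇒ no f, not summable.

none (Gosper's algorithm certifies no s_k)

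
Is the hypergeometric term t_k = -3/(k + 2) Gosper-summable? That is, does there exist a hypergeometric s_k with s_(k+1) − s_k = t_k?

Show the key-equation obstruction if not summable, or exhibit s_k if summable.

No; the coefficient equations for f are inconsistent.

Ratio r(k) = (k + 2)/(k + 3).
A = k + 2, B = k + 3, C = 1.
Set up (k + 2)·f(k+1) − (k + 2)·f(k) − (1) = 0.
d = 0 from the (1,1,0) case.
Put f(k) = c0: A·f(k+1) − B(k−1)·f(k) − C = -1; need -1 = 0 — inconsistent ⇒ no f, not summable.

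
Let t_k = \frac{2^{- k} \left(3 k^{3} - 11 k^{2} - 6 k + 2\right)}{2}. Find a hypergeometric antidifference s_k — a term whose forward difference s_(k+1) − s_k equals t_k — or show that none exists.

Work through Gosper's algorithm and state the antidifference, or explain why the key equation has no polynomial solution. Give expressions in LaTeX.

Ratio r(k) = (3*k**3 - 2*k**2 - 19*k - 12)/(2*(3*k**3 - 11*k**2 - 6*k + 2)).
Gosper form: A/B · C(k+1)/C(k) with A=1/2, B=1, C=k**3 - 11*k**2/3 - 2*k + 2/3.
f must satisfy (1/2)·f(k+1) − (1)·f(k) = k**3 - 11*k**2/3 - 2*k + 2/3.
Bound: deg f ≤ 3.
Solving with deg f ≤ 3: f(k) = -2*(3*k**3 - 2*k**2 - k + 2)/3.
R(k) = B(k−1)·f(k)/C(k) = -2*(3*k**3 - 2*k**2 - k + 2)/(3*k**3 - 11*k**2 - 6*k + 2); s_k = R·t_k = (-3*k**3 + 2*k**2 + k - 2)/2**k.
Verify: (3*k**3 - 11*k**2 - 6*k + 2)/(2*2**k) matches t_k.

s_k = 2^{- k} \left(- 3 k^{3} + 2 k^{2} + k - 2\right)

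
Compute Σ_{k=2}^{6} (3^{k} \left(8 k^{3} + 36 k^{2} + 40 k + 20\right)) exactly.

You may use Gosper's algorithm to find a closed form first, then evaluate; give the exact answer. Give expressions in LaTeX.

Step 1: r(k) = 3*(2*k**3 + 15*k**2 + 34*k + 26)/(2*k**3 + 9*k**2 + 10*k + 5).
A = 3, B = 1, C = k**3 + 9*k**2/2 + 5*k + 5/2.
Key eq: (3)·f(k+1) = (1)·f(k) + (k**3 + 9*k**2/2 + 5*k + 5/2).
Bound: deg f ≤ 3.
Coefficient equations give f(k) = (4*k**3 + 2*k + 1)/8.
Certificate R = B(k−1)f/C = (4*k**3 + 2*k + 1)/(4*(2*k**3 + 9*k**2 + 10*k + 5)) gives s_k = 3**k*(4*k**3 + 2*k + 1).
Verify: 4*3**k*(-k**3 + k + 3*(k + 1)**3 + 2) matches t_k.
Sum = s_(7) − s_(2); s_(7) = 3033369, s_(2) = 333 ⇒ 3033036.

Σ = 3033036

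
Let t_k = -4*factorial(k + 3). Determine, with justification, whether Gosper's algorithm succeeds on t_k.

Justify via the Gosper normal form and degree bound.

No — t_k has no hypergeometric antidifference.

t_(k+1)/t_k = k + 4.
Take A(k)=k + 4, B(k)=1, C(k)=1.
Need (k + 4)·f(k+1) − (1)·f(k) = 1.
Degrees (1,0,0) ⇒ d ≤ -1.
d = -1 < 0 ⇒ no nonzero polynomial f; not summable.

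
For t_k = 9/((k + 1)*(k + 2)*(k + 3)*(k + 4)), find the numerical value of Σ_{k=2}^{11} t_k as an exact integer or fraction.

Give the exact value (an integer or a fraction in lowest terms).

Σ = 89/1820

Compute t_(k+1)/t_k: get (k + 1)/(k + 5).
A = k + 1, B = k + 5, C = 1.
Need (k + 1)·f(k+1) − (k + 4)·f(k) = 1.
Degrees (1,1,0) ⇒ d ≤ 3.
Solve for f: f(k) = k*(k**2 + 6*k + 11)/18 (degree 3 ≤ 3).
Then R = B(k−1)f/C = k*(k + 4)*(k**2 + 6*k + 11)/18, so s_k = R(k)·t_k = k*(k**2 + 6*k + 11)/(2*(k + 1)*(k + 2)*(k + 3)).
Check: Δs_k = 9/(k**4 + 10*k**3 + 35*k**2 + 50*k + 24). ✓
Σ_(k=2)^(11) t_k = s_(12) − s_(2) = 227/455 − (9/20) = 89/1820.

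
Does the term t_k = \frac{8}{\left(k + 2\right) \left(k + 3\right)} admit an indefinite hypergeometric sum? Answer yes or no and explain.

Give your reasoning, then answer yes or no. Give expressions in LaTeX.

Yes. s_k = \frac{4 k}{k + 2}.

Compute t_(k+1)/t_k: get (k + 2)/(k + 4).
Take A(k)=k + 2, B(k)=k + 4, C(k)=1.
Key eq: (k + 2)·f(k+1) = (k + 3)·f(k) + (1).
deg f ≤ 1 (via 1,1,0).
Match coefficients ⇒ f(k) = k/2.
R(k) = B(k−1)·f(k)/C(k) = k*(k + 3)/2; s_k = R·t_k = 4*k/(k + 2).
Δs = 8/(k**2 + 5*k + 6), as required.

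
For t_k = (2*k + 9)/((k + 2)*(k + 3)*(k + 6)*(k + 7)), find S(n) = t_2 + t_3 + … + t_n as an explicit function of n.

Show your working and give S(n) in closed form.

Ratio r(k) = (k + 2)*(k + 6)*(2*k + 11)/((k + 4)*(k + 8)*(2*k + 9)).
A = k + 2, B = k + 8, C = k**3 + 27*k**2/2 + 121*k/2 + 90.
f must satisfy (k + 2)·f(k+1) − (k + 7)·f(k) = k**3 + 27*k**2/2 + 121*k/2 + 90.
From deg A=1, deg B=1, deg C=3: d=5.
Coefficient equations give f(k) = k*(k + 3)*(k + 4)*(k + 5)*(k + 8)/24.
Certificate R = B(k−1)f/C = k*(k + 3)*(k + 7)*(k + 8)/(12*(2*k + 9)) gives s_k = k*(k + 8)/(12*(k**2 + 8*k + 12)).
Verify: (2*k + 9)/(k**4 + 18*k**3 + 113*k**2 + 288*k + 252) matches t_k.
s_(n+1) = (n**2 + 10*n + 9)/(12*(n**2 + 10*n + 21)) and s_(2) = 5/96, so S(n) = (n**2 + 10*n - 11)/(32*(n**2 + 10*n + 21)).

S(n) = (n**2 + 10*n - 11)/(32*(n**2 + 10*n + 21))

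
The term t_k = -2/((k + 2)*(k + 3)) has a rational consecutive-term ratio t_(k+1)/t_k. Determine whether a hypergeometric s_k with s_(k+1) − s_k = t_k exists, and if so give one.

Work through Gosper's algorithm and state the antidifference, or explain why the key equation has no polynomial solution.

Ratio r(k) = (k + 2)/(k + 4).
Gosper form: A/B · C(k+1)/C(k) with A=k + 2, B=k + 4, C=1.
Need (k + 2)·f(k+1) − (k + 3)·f(k) = 1.
deg f ≤ 1 (via 1,1,0).
Coefficient equations give f(k) = k/2.
R(k) = B(k−1)·f(k)/C(k) = k*(k + 3)/2; s_k = R·t_k = -k/(k + 2).
Δs = -2/(k**2 + 5*k + 6), as required.

s_k = -k/(k + 2)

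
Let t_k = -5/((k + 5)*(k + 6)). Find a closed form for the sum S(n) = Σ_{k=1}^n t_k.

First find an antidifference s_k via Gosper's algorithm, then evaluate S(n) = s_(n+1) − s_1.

Step 1: r(k) = (k + 5)/(k + 7).
So A=k + 5 and B=k + 7, with C=1.
f must satisfy (k + 5)·f(k+1) − (k + 6)·f(k) = 1.
Bound: deg f ≤ 1.
Coefficient equations give f(k) = k/5.
Get s_k = R·t_k = -k/(k + 5) with R(k) = B(k−1)f(k)/C(k) = k*(k + 6)/5.
Check: Δs_k = -5/(k**2 + 11*k + 30). ✓
Evaluate: s_(n+1) = (-n - 1)/(n + 6); subtract s_(1) = -1/6 ⇒ S(n) = -5*n/(6*n + 36).

S(n) = -5*n/(6*n + 36)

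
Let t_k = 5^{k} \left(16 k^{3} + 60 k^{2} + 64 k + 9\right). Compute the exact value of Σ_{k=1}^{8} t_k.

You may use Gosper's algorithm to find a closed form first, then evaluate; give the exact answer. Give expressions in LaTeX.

Step 1: r(k) = 5*(16*k**3 + 108*k**2 + 232*k + 149)/(16*k**3 + 60*k**2 + 64*k + 9).
Factor: A=5; B=1; C=k**3 + 15*k**2/4 + 4*k + 9/16.
Need (5)·f(k+1) − (1)·f(k) = k**3 + 15*k**2/4 + 4*k + 9/16.
From deg A=0, deg B=0, deg C=3: d=3.
Solving with deg f ≤ 3: f(k) = (4*k**3 + k - 4)/16.
Then R = B(k−1)f/C = (4*k**3 + k - 4)/(16*k**3 + 60*k**2 + 64*k + 9), so s_k = R(k)·t_k = 5**k*(4*k**3 + k - 4).
Δs = 5**k*(16*k**3 + 60*k**2 + 64*k + 9), as required.
Evaluate s at k=9 and k=1: 5705078125 and 5; difference 5705078120.

Σ = 5705078120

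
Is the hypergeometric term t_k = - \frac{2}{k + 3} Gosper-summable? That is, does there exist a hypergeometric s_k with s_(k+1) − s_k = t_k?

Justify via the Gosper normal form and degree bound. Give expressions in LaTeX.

No — the linear system for f has no solution.

The ratio is (k + 3)/(k + 4).
A = k + 3, B = k + 4, C = 1.
f must satisfy (k + 3)·f(k+1) − (k + 3)·f(k) = 1.
From deg A=1, deg B=1, deg C=0: d=0.
f = c0 ⇒ A·f(k+1) − B(k−1)·f(k) − C = -1. The system {-1 = 0} is inconsistent; no antidifference.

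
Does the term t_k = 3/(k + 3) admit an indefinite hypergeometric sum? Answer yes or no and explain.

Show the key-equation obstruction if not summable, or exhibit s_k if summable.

Step 1: r(k) = (k + 3)/(k + 4).
A = k + 3, B = k + 4, C = 1.
Key eq: (k + 3)·f(k+1) = (k + 3)·f(k) + (1).
d = 0 from the (1,1,0) case.
Generic f = c0 gives residual -1; -1 = 0 cannot hold, so t_k is not Gosper-summable.

No; the coefficient equations for f are inconsistent.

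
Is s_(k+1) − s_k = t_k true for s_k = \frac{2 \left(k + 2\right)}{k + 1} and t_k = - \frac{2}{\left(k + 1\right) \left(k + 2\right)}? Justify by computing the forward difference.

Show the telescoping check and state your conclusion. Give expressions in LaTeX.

valid (s_(k+1) − s_k reduces to t_k)

s_(k+1) = 2*(k + 3)/(k + 2)
s_(k+1) − s_k = -2/(k**2 + 3*k + 2)
(s_(k+1) − s_k) − t_k = 0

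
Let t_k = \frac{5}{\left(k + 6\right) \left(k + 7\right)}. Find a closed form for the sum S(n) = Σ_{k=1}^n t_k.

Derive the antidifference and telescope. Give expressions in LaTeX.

S(n) = \frac{5 n}{7 \left(n + 7\right)}

The ratio is (k + 6)/(k + 8).
Normal form (A,B,C) = (k + 6, k + 8, 1).
Need (k + 6)·f(k+1) − (k + 7)·f(k) = 1.
d = 1 from the (1,1,0) case.
A polynomial solution: f(k) = k/6.
Certificate R = B(k−1)f/C = k*(k + 7)/6 gives s_k = 5*k/(6*(k + 6)).
s_(k+1) − s_k = 5/(k**2 + 13*k + 42) = t_k.
Telescope: S(n) = s_(n+1) − s_(1) = 5*(n + 1)/(6*(n + 7)) − (5/42) = 5*n/(7*(n + 7)).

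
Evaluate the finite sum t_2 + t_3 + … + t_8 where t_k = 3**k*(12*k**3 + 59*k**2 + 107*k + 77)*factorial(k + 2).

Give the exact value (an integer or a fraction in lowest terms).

Σ = 264774960168048

Compute t_(k+1)/t_k: get 3*(12*k**4 + 131*k**3 + 546*k**2 + 1038*k + 765)/(12*k**3 + 59*k**2 + 107*k + 77).
Gosper form: A/B · C(k+1)/C(k) with A=3*k + 9, B=1, C=k**3 + 59*k**2/12 + 107*k/12 + 77/12.
Set up (3*k + 9)·f(k+1) − (1)·f(k) − (k**3 + 59*k**2/12 + 107*k/12 + 77/12) = 0.
Degrees (1,0,3) ⇒ d ≤ 2.
A polynomial solution: f(k) = (4*k**2 + k + 4)/12.
Then R = B(k−1)f/C = (4*k**2 + k + 4)/(12*k**3 + 59*k**2 + 107*k + 77), so s_k = R(k)·t_k = 3**k*(4*k**2 + k + 4)*factorial(k + 2).
Check: Δs_k = 3**k*(12*k**3 + 59*k**2 + 107*k + 77)*factorial(k + 2). ✓
Evaluate s at k=9 and k=2: 264774960172800 and 4752; difference 264774960168048.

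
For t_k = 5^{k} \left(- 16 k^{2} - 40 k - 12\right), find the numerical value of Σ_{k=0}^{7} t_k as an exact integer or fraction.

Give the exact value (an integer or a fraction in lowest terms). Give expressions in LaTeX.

The ratio is 5*(4*k**2 + 18*k + 17)/(4*k**2 + 10*k + 3).
Gosper form: A/B · C(k+1)/C(k) with A=5, B=1, C=k**2 + 5*k/2 + 3/4.
Set up (5)·f(k+1) − (1)·f(k) − (k**2 + 5*k/2 + 3/4) = 0.
deg f ≤ 2 (via 0,0,2).
Solving with deg f ≤ 2: f(k) = (2*k**2 - 1)/8.
Get s_k = R·t_k = 5**k*(2 - 4*k**2) with R(k) = B(k−1)f(k)/C(k) = (2*k**2 - 1)/(2*(4*k**2 + 10*k + 3)).
Check: Δs_k = 4*5**k*(k**2 - 5*(k + 1)**2 + 2). ✓
Σ_(k=0)^(7) t_k = s_(8) − s_(0) = -99218750 − (2) = -99218752.

Σ = -99218752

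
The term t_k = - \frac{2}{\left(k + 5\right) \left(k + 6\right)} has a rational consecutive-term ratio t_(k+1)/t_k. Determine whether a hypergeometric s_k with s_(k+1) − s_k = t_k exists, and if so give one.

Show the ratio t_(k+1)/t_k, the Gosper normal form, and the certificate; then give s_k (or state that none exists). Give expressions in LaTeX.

Step 1: r(k) = (k + 5)/(k + 7).
Normal form (A,B,C) = (k + 5, k + 7, 1).
f must satisfy (k + 5)·f(k+1) − (k + 6)·f(k) = 1.
d = 1 from the (1,1,0) case.
Coefficient equations give f(k) = k/5.
Get s_k = R·t_k = -2*k/(5*k + 25) with R(k) = B(k−1)f(k)/C(k) = k*(k + 6)/5.
Δs = -2/(k**2 + 11*k + 30), as required.

s_k = - \frac{2 k}{5 k + 25}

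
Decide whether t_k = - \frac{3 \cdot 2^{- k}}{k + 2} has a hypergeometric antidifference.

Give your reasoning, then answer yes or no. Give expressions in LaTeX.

r(k) = (k + 2)/(2*(k + 3)) after simplifying.
A = k/2 + 1, B = k + 3, C = 1.
Set up (k/2 + 1)·f(k+1) − (k + 2)·f(k) − (1) = 0.
Degrees (1,1,0) ⇒ d ≤ -1.
Negative degree bound (-1): no f exists, t_k not Gosper-summable.

No — key equation has no polynomial f.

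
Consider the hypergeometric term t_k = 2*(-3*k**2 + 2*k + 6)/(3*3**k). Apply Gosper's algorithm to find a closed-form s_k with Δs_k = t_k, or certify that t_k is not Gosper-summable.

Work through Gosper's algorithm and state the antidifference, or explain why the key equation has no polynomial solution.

s_k = (3*k**2 + k - 4)/3**k

Ratio r(k) = (3*k**2 + 4*k - 5)/(3*(3*k**2 - 2*k - 6)).
Factor: A=1/3; B=1; C=k**2 - 2*k/3 - 2.
Solve (1/3)·f(k+1) − (1)·f(k) = k**2 - 2*k/3 - 2.
Degrees (0,0,2) ⇒ d ≤ 2.
A polynomial solution: f(k) = -(k - 1)*(3*k + 4)/2.
R(k) = B(k−1)·f(k)/C(k) = -3*(k - 1)*(3*k + 4)/(2*(3*k**2 - 2*k - 6)); s_k = R·t_k = (3*k**2 + k - 4)/3**k.
Δs = 2*(-3*k**2 + 2*k + 6)/(3*3**k), as required.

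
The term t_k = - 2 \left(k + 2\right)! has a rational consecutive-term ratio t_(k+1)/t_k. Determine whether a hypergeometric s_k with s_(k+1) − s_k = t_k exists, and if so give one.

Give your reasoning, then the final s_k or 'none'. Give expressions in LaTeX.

Compute t_(k+1)/t_k: get k + 3.
Normal form (A,B,C) = (k + 3, 1, 1).
f must satisfy (k + 3)·f(k+1) − (1)·f(k) = 1.
Bound: deg f ≤ -1.
d = -1 < 0 ⇒ no nonzero polynomial f; not summable.

not Gosper-summable; s_k does not exist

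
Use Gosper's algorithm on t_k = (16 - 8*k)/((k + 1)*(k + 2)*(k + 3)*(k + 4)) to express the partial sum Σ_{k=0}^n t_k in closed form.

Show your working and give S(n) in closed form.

r(k) = (k - 1)*(k + 1)/((k - 2)*(k + 5)) after simplifying.
A = k + 1, B = k + 5, C = k - 2.
Solve (k + 1)·f(k+1) − (k + 4)·f(k) = k - 2.
Bound: deg f ≤ 3.
Solving with deg f ≤ 3: f(k) = -k*(k**2 + 6*k + 17)/12.
So s_k = (B(k−1)f/C)·t_k = (-k*(k + 4)*(k**2 + 6*k + 17)/(12*(k - 2)))·t_k = 2*k*(k**2 + 6*k + 17)/(3*(k + 1)*(k + 2)*(k + 3)).
Δs = 8*(2 - k)/(k**4 + 10*k**3 + 35*k**2 + 50*k + 24), as required.
s_(n+1) = 2*(n**3 + 9*n**2 + 32*n + 24)/(3*(n**3 + 9*n**2 + 26*n + 24)) and s_(0) = 0, so S(n) = 2*(n**3 + 9*n**2 + 32*n + 24)/(3*(n**3 + 9*n**2 + 26*n + 24)).

S(n) = 2*(n**3 + 9*n**2 + 32*n + 24)/(3*(n**3 + 9*n**2 + 26*n + 24))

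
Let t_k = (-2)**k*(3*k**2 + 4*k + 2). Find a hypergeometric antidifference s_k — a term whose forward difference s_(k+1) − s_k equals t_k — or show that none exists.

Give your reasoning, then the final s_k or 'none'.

r(k) = 2*(-3*k**2 - 10*k - 9)/(3*k**2 + 4*k + 2) after simplifying.
Factor: A=-2; B=1; C=k**2 + 4*k/3 + 2/3.
Solve (-2)·f(k+1) − (1)·f(k) = k**2 + 4*k/3 + 2/3.
From deg A=0, deg B=0, deg C=2: d=2.
Match coefficients ⇒ f(k) = -k**2/3.
Certificate R = B(k−1)f/C = -k**2/(3*k**2 + 4*k + 2) gives s_k = -(-2)**k*k**2.
Verify: (-2)**k*(k**2 + 2*(k + 1)**2) matches t_k.

s_k = -(-2)**k*k**2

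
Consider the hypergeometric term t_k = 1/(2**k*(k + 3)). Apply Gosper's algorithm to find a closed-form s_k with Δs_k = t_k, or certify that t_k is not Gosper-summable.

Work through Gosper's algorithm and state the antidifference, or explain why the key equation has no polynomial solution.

Step 1: r(k) = (k + 3)/(2*(k + 4)).
Take A(k)=k/2 + 3/2, B(k)=k + 4, C(k)=1.
Key eq: (k/2 + 3/2)·f(k+1) = (k + 3)·f(k) + (1).
Bound: deg f ≤ -1.
Negative degree bound (-1): no f exists, t_k not Gosper-summable.

none (Gosper's algorithm certifies no s_k)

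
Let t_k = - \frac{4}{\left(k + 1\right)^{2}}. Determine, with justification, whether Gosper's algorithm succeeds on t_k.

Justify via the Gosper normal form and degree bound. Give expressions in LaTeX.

r(k) = (k + 1)**2/(k + 2)**2 after simplifying.
A = k**2 + 2*k + 1, B = k**2 + 4*k + 4, C = 1.
f must satisfy (k**2 + 2*k + 1)·f(k+1) − (k**2 + 2*k + 1)·f(k) = 1.
d = 0 from the (2,2,0) case.
Write f(k) = c0. Then LHS − RHS = -1, requiring -1 = 0: contradictory. No certificate.

No — key equation has no polynomial f.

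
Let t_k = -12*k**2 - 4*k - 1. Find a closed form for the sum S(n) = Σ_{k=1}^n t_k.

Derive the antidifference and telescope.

S(n) = n*(-4*n**2 - 8*n - 5)

Compute t_(k+1)/t_k: get (12*k**2 + 28*k + 17)/(12*k**2 + 4*k + 1).
Normal form (A,B,C) = (1, 1, k**2 + k/3 + 1/12).
Need (1)·f(k+1) − (1)·f(k) = k**2 + k/3 + 1/12.
Bound: deg f ≤ 3.
Solving with deg f ≤ 3: f(k) = k*(2*k - 1)**2/12.
Certificate R = B(k−1)f/C = k*(2*k - 1)**2/(12*k**2 + 4*k + 1) gives s_k = k*(-4*k**2 + 4*k - 1).
Check: Δs_k = -12*k**2 - 4*k - 1. ✓
Σ_(k=1)^n t_k = s_(n+1) − s_(1) = (-4*n**3 - 8*n**2 - 5*n - 1) − (-1), i.e. n*(-4*n**2 - 8*n - 5).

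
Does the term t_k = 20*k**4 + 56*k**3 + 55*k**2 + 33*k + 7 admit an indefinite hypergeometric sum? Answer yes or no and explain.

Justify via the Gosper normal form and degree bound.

Yes. s_k = k*(4*k**4 + 4*k**3 - 3*k**2 + 3*k - 1).

t_(k+1)/t_k = (20*k**4 + 136*k**3 + 343*k**2 + 391*k + 171)/(20*k**4 + 56*k**3 + 55*k**2 + 33*k + 7).
Take A(k)=1, B(k)=1, C(k)=k**4 + 14*k**3/5 + 11*k**2/4 + 33*k/20 + 7/20.
Key eq: (1)·f(k+1) = (1)·f(k) + (k**4 + 14*k**3/5 + 11*k**2/4 + 33*k/20 + 7/20).
From deg A=0, deg B=0, deg C=4: d=5.
Match coefficients ⇒ f(k) = k*(4*k**4 + 4*k**3 - 3*k**2 + 3*k - 1)/20.
Then R = B(k−1)f/C = k*(4*k**4 + 4*k**3 - 3*k**2 + 3*k - 1)/(20*k**4 + 56*k**3 + 55*k**2 + 33*k + 7), so s_k = R(k)·t_k = k*(4*k**4 + 4*k**3 - 3*k**2 + 3*k - 1).
Δs = 20*k**4 + 56*k**3 + 55*k**2 + 33*k + 7, as required.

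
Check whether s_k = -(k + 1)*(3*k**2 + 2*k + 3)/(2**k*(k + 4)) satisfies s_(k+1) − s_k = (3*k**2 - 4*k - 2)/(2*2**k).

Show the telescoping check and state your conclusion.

s_(k+1) = -(k + 2)*(2*k + 3*(k + 1)**2 + 5)/(2*2**k*(k + 5))
s_(k+1) − s_k = (3*k**4 + 14*k**3 - 20*k**2 - 56*k - 34)/(2*2**k*(k**2 + 9*k + 20))
(s_(k+1) − s_k) − t_k = 3*(-3*k**3 - 14*k**2 + 14*k + 2)/(2*2**k*(k**2 + 9*k + 20))

Invalid: residual 3*(-3*k**3 - 14*k**2 + 14*k + 2)/(2*2**k*(k**2 + 9*k + 20)) ≠ 0.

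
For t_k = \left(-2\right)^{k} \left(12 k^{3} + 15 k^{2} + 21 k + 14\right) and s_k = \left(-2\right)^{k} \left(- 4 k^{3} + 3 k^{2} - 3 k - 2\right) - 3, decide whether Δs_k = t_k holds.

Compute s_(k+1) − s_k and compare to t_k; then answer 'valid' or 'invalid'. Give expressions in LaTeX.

Valid: the claim telescopes to t_k.

s_(k+1) = (-2)**(k + 1)*(-3*k - 4*(k + 1)**3 + 3*(k + 1)**2 - 5) - 3
s_(k+1) − s_k = (-2)**k*(12*k**3 + 15*k**2 + 21*k + 14)
(s_(k+1) − s_k) − t_k = 0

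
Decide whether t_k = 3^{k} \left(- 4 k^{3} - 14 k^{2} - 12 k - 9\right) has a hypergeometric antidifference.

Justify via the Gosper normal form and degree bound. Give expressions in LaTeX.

t_(k+1)/t_k = 3*(4*k**3 + 26*k**2 + 52*k + 39)/(4*k**3 + 14*k**2 + 12*k + 9).
So A=3 and B=1, with C=k**3 + 7*k**2/2 + 3*k + 9/4.
Solve (3)·f(k+1) − (1)·f(k) = k**3 + 7*k**2/2 + 3*k + 9/4.
Bound: deg f ≤ 3.
Solving with deg f ≤ 3: f(k) = k*(2*k**2 - 2*k + 3)/4.
So s_k = (B(k−1)f/C)·t_k = (k*(2*k**2 - 2*k + 3)/(4*k**3 + 14*k**2 + 12*k + 9))·t_k = 3**k*k*(-2*k**2 + 2*k - 3).
Verify: 3**k*(-4*k**3 - 14*k**2 - 12*k - 9) matches t_k.

Yes. s_k = 3^{k} k \left(- 2 k^{2} + 2 k - 3\right).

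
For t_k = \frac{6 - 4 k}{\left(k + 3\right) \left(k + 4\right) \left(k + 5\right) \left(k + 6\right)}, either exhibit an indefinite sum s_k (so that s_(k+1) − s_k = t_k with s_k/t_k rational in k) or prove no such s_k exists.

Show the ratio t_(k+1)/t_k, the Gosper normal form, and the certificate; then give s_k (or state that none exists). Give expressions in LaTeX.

Step 1: r(k) = (k + 3)*(2*k - 1)/((k + 7)*(2*k - 3)).
Normal form (A,B,C) = (k + 3, k + 7, k - 3/2).
Need (k + 3)·f(k+1) − (k + 6)·f(k) = k - 3/2.
d = 3 from the (1,1,1) case.
A polynomial solution: f(k) = -k/2.
Then R = B(k−1)f/C = -k*(k + 6)/(2*k - 3), so s_k = R(k)·t_k = 2*k/((k + 3)*(k + 4)*(k + 5)).
Δs = 2*(3 - 2*k)/(k**4 + 18*k**3 + 119*k**2 + 342*k + 360), as required.

s_k = \frac{2 k}{\left(k + 3\right) \left(k + 4\right) \left(k + 5\right)}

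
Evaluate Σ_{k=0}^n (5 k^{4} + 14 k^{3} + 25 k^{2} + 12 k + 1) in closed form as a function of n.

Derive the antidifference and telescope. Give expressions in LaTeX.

Ratio r(k) = (5*k**4 + 34*k**3 + 97*k**2 + 124*k + 57)/(5*k**4 + 14*k**3 + 25*k**2 + 12*k + 1).
A = 1, B = 1, C = k**4 + 14*k**3/5 + 5*k**2 + 12*k/5 + 1/5.
f must satisfy (1)·f(k+1) − (1)·f(k) = k**4 + 14*k**3/5 + 5*k**2 + 12*k/5 + 1/5.
Bound: deg f ≤ 5.
Solving with deg f ≤ 5: f(k) = k*(k**4 + k**3 + 3*k**2 - 3*k - 1)/5.
Get s_k = R·t_k = k*(k**4 + k**3 + 3*k**2 - 3*k - 1) with R(k) = B(k−1)f(k)/C(k) = k*(k**4 + k**3 + 3*k**2 - 3*k - 1)/(5*k**4 + 14*k**3 + 25*k**2 + 12*k + 1).
Check: Δs_k = 5*k**4 + 14*k**3 + 25*k**2 + 12*k + 1. ✓
Σ_(k=0)^n t_k = s_(n+1) − s_(0) = (n**5 + 6*n**4 + 17*n**3 + 22*n**2 + 11*n + 1) − (0), i.e. n**5 + 6*n**4 + 17*n**3 + 22*n**2 + 11*n + 1.

S(n) = n^{5} + 6 n^{4} + 17 n^{3} + 22 n^{2} + 11 n + 1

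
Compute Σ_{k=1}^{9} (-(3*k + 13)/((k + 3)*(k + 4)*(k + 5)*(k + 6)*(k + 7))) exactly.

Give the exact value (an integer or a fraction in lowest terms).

Σ = -41/7280

The ratio is (k + 3)*(3*k + 16)/((k + 8)*(3*k + 13)).
Normal form (A,B,C) = (k + 3, k + 8, k + 13/3).
Solve (k + 3)·f(k+1) − (k + 7)·f(k) = k + 13/3.
deg f ≤ 4 (via 1,1,1).
Coefficient equations give f(k) = k*(k + 4)*(k**2 + 14*k + 63)/270.
R(k) = B(k−1)·f(k)/C(k) = k*(k + 4)*(k + 7)*(k**2 + 14*k + 63)/(90*(3*k + 13)); s_k = R·t_k = k*(-k**2 - 14*k - 63)/(90*(k**3 + 14*k**2 + 63*k + 90)).
Check: Δs_k = (-3*k - 13)/(k**5 + 25*k**4 + 245*k**3 + 1175*k**2 + 2754*k + 2520). ✓
Telescoping: Σ = s_(10) − s_(1) = -101/9360 − (-13/2520) = -41/7280.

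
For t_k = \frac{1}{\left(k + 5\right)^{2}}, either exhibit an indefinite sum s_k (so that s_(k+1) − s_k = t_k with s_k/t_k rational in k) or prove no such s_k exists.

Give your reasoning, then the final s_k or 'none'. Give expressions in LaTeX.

none — t_k is not Gosper-summable

t_(k+1)/t_k = (k + 5)**2/(k + 6)**2.
A = k**2 + 10*k + 25, B = k**2 + 12*k + 36, C = 1.
f must satisfy (k**2 + 10*k + 25)·f(k+1) − (k**2 + 10*k + 25)·f(k) = 1.
d = 0 from the (2,2,0) case.
Write f(k) = c0. Then LHS − RHS = -1, requiring -1 = 0: contradictory. No certificate.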